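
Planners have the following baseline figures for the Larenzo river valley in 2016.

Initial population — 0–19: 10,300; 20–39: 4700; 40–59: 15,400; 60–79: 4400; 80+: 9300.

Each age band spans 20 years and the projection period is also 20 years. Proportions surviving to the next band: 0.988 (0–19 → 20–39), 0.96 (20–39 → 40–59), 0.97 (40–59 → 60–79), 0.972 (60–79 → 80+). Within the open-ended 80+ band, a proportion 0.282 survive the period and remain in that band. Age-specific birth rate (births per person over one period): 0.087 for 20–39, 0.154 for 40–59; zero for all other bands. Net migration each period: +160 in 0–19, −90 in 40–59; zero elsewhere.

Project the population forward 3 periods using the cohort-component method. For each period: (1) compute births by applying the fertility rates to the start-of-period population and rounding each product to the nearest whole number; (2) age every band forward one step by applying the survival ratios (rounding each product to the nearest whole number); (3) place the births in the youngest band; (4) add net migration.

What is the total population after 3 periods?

24510

Period 1:
Births: 4700 × 0.087 = 409  |  15400 × 0.154 = 2372 → 2781
20–39: 10300 × 0.988 = 10176
40–59: 4700 × 0.96 = 4512
60–79: 15400 × 0.97 = 14938
80+: 4400 × 0.972 + 9300 × 0.282 = 4277 + 2623 = 6900
Net migration: 0–19 + 160 → 2941; 40–59 − 90 → 4422
End of period: [2941, 10176, 4422, 14938, 6900]
Period 2:
Births: 10176 × 0.087 = 885  |  4422 × 0.154 = 681 → 1566
20–39: 2941 × 0.988 = 2906
40–59: 10176 × 0.96 = 9769
60–79: 4422 × 0.97 = 4289
80+: 14938 × 0.972 + 6900 × 0.282 = 14520 + 1946 = 16466
Net migration: 0–19 + 160 → 1726; 40–59 − 90 → 9679
End of period: [1726, 2906, 9679, 4289, 16466]
Period 3:
Births: 2906 × 0.087 = 253  |  9679 × 0.154 = 1491 → 1744
20–39: 1726 × 0.988 = 1705
40–59: 2906 × 0.96 = 2790
60–79: 9679 × 0.97 = 9389
80+: 4289 × 0.972 + 16466 × 0.282 = 4169 + 4643 = 8812
Net migration: 0–19 + 160 → 1904; 40–59 − 90 → 2700
End of period: [1904, 1705, 2700, 9389, 8812]
Total after period 3: 1904 + 1705 + 2700 + 9389 + 8812 = 24510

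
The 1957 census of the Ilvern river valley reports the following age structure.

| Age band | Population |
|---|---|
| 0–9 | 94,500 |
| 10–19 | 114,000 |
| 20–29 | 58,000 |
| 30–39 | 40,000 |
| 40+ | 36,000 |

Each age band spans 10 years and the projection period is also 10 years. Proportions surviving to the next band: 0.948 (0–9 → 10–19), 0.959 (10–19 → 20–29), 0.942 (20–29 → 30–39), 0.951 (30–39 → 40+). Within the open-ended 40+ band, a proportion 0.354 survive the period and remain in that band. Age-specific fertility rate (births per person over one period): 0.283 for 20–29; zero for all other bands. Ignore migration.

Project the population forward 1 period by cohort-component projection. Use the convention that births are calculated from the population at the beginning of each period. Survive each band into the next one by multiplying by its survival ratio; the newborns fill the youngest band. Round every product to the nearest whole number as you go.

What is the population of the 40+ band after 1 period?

50784

Numbering the groups 1..5 from youngest to oldest:
[period 1]
Births: 58000 × 0.283 = 16414
Group 2: 94500 × 0.948 = 89586
Group 3: 114000 × 0.959 = 109326
Group 4: 58000 × 0.942 = 54636
Group 5: 40000 × 0.951 + 36000 × 0.354 = 38040 + 12744 = 50784
→ [16414, 89586, 109326, 54636, 50784]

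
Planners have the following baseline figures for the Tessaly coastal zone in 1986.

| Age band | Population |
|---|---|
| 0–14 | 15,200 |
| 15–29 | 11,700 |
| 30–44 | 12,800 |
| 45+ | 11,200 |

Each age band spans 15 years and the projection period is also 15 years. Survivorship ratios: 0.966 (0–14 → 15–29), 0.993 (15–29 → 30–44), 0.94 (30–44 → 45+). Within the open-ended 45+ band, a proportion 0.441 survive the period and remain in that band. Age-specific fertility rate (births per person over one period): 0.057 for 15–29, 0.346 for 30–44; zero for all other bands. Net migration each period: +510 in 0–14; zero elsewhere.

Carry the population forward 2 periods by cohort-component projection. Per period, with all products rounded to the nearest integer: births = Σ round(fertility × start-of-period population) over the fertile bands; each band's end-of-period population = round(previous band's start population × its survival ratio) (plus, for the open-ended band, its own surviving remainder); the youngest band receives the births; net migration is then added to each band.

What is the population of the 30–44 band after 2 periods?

[period 1]
Births: 11700 × 0.057 = 667  |  12800 × 0.346 = 4429 — total 5096
15–29: 15200 × 0.966 = 14683
30–44: 11700 × 0.993 = 11618
45+: 12800 × 0.94 + 11200 × 0.441 = 12032 + 4939 = 16971
Net migration: 0–14 + 510 → 5606
Giving 5606 / 14683 / 11618 / 16971.
[period 2]
Births: 14683 × 0.057 = 837  |  11618 × 0.346 = 4020 — total 4857
15–29: 5606 × 0.966 = 5415
30–44: 14683 × 0.993 = 14580
45+: 11618 × 0.94 + 16971 × 0.441 = 10921 + 7484 = 18405
Net migration: 0–14 + 510 → 5367
Giving 5367 / 5415 / 14580 / 18405.

14580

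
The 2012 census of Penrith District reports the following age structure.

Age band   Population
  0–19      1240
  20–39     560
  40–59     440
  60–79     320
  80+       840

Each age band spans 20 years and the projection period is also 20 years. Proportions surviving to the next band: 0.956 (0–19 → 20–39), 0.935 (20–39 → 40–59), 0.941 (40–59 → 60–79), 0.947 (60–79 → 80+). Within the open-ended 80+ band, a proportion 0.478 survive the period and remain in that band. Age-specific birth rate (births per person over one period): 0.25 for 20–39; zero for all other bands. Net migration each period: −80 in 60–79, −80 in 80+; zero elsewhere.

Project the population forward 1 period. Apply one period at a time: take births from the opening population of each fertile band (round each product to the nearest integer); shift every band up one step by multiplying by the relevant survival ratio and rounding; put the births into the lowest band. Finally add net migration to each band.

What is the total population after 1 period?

[period 1]
Births: 560 × 0.25 = 140
20–39: 1240 × 0.956 = 1185
40–59: 560 × 0.935 = 524
60–79: 440 × 0.941 = 414
80+: 320 × 0.947 + 840 × 0.478 = 303 + 402 = 705
Net migration: 60–79 − 80 → 334; 80+ − 80 → 625
End of period: [140, 1185, 524, 334, 625]
Total after period 1: 140 + 1185 + 524 + 334 + 625 = 2808

2808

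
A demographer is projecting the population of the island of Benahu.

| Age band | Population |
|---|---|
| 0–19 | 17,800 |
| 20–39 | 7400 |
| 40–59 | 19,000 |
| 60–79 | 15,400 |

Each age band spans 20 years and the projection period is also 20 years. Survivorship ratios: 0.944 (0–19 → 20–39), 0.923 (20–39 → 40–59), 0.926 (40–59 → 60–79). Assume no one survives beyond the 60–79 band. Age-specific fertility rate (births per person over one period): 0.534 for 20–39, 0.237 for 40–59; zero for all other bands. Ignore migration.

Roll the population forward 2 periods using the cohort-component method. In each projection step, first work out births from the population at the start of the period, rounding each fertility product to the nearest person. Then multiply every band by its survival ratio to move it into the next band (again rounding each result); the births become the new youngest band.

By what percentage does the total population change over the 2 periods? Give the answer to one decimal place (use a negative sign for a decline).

-32.2

Period 1.
Births: 7400 × 0.534 = 3952, 19000 × 0.237 = 4503 → total 8455
20–39: 17800 × 0.944 = 16803
40–59: 7400 × 0.923 = 6830
60–79: 19000 × 0.926 = 17594
→ [8455, 16803, 6830, 17594]
Period 2.
Births: 16803 × 0.534 = 8973, 6830 × 0.237 = 1619 → total 10592
20–39: 8455 × 0.944 = 7982
40–59: 16803 × 0.923 = 15509
60–79: 6830 × 0.926 = 6325
→ [10592, 7982, 15509, 6325]
Total: 59600 → 40408; change = -19192; percentage change = -32.2%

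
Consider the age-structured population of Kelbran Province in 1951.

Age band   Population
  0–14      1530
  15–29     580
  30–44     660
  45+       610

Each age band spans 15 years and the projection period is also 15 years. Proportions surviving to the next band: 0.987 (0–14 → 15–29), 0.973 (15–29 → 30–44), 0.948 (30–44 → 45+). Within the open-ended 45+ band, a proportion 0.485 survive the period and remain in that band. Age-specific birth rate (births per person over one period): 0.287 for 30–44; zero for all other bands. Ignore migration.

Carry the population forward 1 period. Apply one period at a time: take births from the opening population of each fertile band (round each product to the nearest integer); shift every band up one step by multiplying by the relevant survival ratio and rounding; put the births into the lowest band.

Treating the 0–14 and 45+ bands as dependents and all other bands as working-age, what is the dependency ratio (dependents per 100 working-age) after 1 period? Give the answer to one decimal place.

53.6

Numbering the groups 1..4 from youngest to oldest:
Period 1.
Births: 660 × 0.287 = 189
Group 2: 1530 × 0.987 = 1510
Group 3: 580 × 0.973 = 564
Group 4: 660 × 0.948 + 610 × 0.485 = 626 + 296 = 922
→ [189, 1510, 564, 922]
Dependents (band 0–14 + band 45+) = 189 + 922 = 1111; working-age = 2074; ratio = 1111/2074 × 100 = 53.6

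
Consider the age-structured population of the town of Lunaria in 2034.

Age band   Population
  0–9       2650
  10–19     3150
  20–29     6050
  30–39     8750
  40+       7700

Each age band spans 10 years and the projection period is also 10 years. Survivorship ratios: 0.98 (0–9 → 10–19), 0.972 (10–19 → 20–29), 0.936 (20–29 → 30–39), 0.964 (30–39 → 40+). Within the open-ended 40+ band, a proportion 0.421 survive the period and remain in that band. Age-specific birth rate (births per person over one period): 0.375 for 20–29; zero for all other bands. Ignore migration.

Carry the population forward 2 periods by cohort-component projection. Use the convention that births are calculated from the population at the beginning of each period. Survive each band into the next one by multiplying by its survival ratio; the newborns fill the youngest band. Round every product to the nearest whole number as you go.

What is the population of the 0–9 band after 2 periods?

1148

[period 1]
Births: 6050 × 0.375 = 2269
10–19: 2650 × 0.98 = 2597
20–29: 3150 × 0.972 = 3062
30–39: 6050 × 0.936 = 5663
40+: 8750 × 0.964 + 7700 × 0.421 = 8435 + 3242 = 11677
Population now: 0–9=2269, 10–19=2597, 20–29=3062, 30–39=5663, 40+=11677
[period 2]
Births: 3062 × 0.375 = 1148
10–19: 2269 × 0.98 = 2224
20–29: 2597 × 0.972 = 2524
30–39: 3062 × 0.936 = 2866
40+: 5663 × 0.964 + 11677 × 0.421 = 5459 + 4916 = 10375
Population now: 0–9=1148, 10–19=2224, 20–29=2524, 30–39=2866, 40+=10375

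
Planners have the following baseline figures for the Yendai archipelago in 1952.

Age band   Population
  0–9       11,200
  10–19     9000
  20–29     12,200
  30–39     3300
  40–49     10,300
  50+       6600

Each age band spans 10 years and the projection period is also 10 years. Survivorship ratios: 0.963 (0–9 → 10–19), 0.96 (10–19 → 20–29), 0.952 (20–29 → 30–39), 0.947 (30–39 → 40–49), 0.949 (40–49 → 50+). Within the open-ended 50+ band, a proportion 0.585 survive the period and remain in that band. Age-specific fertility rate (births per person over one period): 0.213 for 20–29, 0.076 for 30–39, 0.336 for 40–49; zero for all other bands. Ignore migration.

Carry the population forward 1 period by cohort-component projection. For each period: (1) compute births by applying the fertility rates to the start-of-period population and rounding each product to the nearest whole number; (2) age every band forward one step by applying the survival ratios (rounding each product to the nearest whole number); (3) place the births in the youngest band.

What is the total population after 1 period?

Call the bands 1 to 6, youngest first.
Period 1.
Births: 12200 × 0.213 = 2599, 3300 × 0.076 = 251, 10300 × 0.336 = 3461 — total 6311
Band 2: 11200 × 0.963 = 10786
Band 3: 9000 × 0.96 = 8640
Band 4: 12200 × 0.952 = 11614
Band 5: 3300 × 0.947 = 3125
Band 6: 10300 × 0.949 + 6600 × 0.585 = 9775 + 3861 = 13636
End of period: [6311, 10786, 8640, 11614, 3125, 13636]
Total after period 1: 6311 + 10786 + 8640 + 11614 + 3125 + 13636 = 54112

54112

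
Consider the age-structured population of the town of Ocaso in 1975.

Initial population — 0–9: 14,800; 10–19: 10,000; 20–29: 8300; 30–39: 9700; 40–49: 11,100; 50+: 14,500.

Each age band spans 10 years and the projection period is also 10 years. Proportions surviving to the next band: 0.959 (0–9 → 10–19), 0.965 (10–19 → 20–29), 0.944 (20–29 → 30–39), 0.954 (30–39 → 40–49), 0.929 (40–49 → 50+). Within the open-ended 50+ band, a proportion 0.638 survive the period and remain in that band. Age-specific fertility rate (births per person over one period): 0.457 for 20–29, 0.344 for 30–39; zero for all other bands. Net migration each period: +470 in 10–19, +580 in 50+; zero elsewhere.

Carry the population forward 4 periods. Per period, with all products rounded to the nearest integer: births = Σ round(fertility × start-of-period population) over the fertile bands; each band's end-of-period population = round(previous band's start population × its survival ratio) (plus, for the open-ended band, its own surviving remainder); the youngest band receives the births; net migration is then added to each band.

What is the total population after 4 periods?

66346

Call the bands 1 to 6, youngest first.
Period 1.
Births: 8300 × 0.457 = 3793 ; 9700 × 0.344 = 3337 ⇒ total 7130
Band 2: 14800 × 0.959 = 14193
Band 3: 10000 × 0.965 = 9650
Band 4: 8300 × 0.944 = 7835
Band 5: 9700 × 0.954 = 9254
Band 6: 11100 × 0.929 + 14500 × 0.638 = 10312 + 9251 = 19563
Net migration: Band 2 + 470 → 14663; Band 6 + 580 → 20143
→ [7130, 14663, 9650, 7835, 9254, 20143]
Period 2.
Births: 9650 × 0.457 = 4410 ; 7835 × 0.344 = 2695 ⇒ total 7105
Band 2: 7130 × 0.959 = 6838
Band 3: 14663 × 0.965 = 14150
Band 4: 9650 × 0.944 = 9110
Band 5: 7835 × 0.954 = 7475
Band 6: 9254 × 0.929 + 20143 × 0.638 = 8597 + 12851 = 21448
Net migration: Band 2 + 470 → 7308; Band 6 + 580 → 22028
→ [7105, 7308, 14150, 9110, 7475, 22028]
Period 3.
Births: 14150 × 0.457 = 6467 ; 9110 × 0.344 = 3134 ⇒ total 9601
Band 2: 7105 × 0.959 = 6814
Band 3: 7308 × 0.965 = 7052
Band 4: 14150 × 0.944 = 13358
Band 5: 9110 × 0.954 = 8691
Band 6: 7475 × 0.929 + 22028 × 0.638 = 6944 + 14054 = 20998
Net migration: Band 2 + 470 → 7284; Band 6 + 580 → 21578
→ [9601, 7284, 7052, 13358, 8691, 21578]
Period 4.
Births: 7052 × 0.457 = 3223 ; 13358 × 0.344 = 4595 ⇒ total 7818
Band 2: 9601 × 0.959 = 9207
Band 3: 7284 × 0.965 = 7029
Band 4: 7052 × 0.944 = 6657
Band 5: 13358 × 0.954 = 12744
Band 6: 8691 × 0.929 + 21578 × 0.638 = 8074 + 13767 = 21841
Net migration: Band 2 + 470 → 9677; Band 6 + 580 → 22421
→ [7818, 9677, 7029, 6657, 12744, 22421]
Total after period 4: 7818 + 9677 + 7029 + 6657 + 12744 + 22421 = 66346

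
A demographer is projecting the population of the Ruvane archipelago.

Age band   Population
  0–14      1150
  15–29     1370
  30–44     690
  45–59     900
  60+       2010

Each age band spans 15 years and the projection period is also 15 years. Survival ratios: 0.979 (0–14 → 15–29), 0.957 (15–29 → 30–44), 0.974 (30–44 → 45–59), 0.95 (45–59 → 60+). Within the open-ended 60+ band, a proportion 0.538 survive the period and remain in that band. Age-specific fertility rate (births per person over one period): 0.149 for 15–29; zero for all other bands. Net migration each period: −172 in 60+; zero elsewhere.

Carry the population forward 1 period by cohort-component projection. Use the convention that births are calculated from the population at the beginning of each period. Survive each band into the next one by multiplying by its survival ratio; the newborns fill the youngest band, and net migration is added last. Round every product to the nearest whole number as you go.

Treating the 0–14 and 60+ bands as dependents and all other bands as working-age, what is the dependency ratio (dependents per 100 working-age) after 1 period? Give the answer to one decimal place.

Numbering the groups 1..5 from youngest to oldest:
After projecting period 1:
Births: 1370 × 0.149 = 204
Group 2: 1150 × 0.979 = 1126
Group 3: 1370 × 0.957 = 1311
Group 4: 690 × 0.974 = 672
Group 5: 900 × 0.95 + 2010 × 0.538 = 855 + 1081 = 1936
Net migration: Group 5 − 172 → 1764
End of period: [204, 1126, 1311, 672, 1764]
Dependents (band 0–14 + band 60+) = 204 + 1764 = 1968; working-age = 3109; ratio = 1968/3109 × 100 = 63.3

63.3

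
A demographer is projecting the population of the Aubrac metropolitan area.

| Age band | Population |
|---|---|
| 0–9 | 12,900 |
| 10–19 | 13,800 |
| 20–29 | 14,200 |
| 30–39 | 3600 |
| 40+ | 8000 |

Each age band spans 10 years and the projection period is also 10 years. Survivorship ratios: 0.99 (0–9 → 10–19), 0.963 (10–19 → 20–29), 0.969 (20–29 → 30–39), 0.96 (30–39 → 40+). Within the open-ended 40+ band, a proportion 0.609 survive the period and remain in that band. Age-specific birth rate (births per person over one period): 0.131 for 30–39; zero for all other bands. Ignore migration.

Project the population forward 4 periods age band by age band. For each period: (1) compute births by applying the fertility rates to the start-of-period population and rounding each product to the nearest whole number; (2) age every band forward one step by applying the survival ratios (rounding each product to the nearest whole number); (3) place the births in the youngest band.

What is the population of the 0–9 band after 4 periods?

After projecting period 1:
Births: 3600 × 0.131 = 472
10–19: 12900 × 0.99 = 12771
20–29: 13800 × 0.963 = 13289
30–39: 14200 × 0.969 = 13760
40+: 3600 × 0.96 + 8000 × 0.609 = 3456 + 4872 = 8328
Giving 472 / 12771 / 13289 / 13760 / 8328.
After projecting period 2:
Births: 13760 × 0.131 = 1803
10–19: 472 × 0.99 = 467
20–29: 12771 × 0.963 = 12298
30–39: 13289 × 0.969 = 12877
40+: 13760 × 0.96 + 8328 × 0.609 = 13210 + 5072 = 18282
Giving 1803 / 467 / 12298 / 12877 / 18282.
After projecting period 3:
Births: 12877 × 0.131 = 1687
10–19: 1803 × 0.99 = 1785
20–29: 467 × 0.963 = 450
30–39: 12298 × 0.969 = 11917
40+: 12877 × 0.96 + 18282 × 0.609 = 12362 + 11134 = 23496
Giving 1687 / 1785 / 450 / 11917 / 23496.
After projecting period 4:
Births: 11917 × 0.131 = 1561
10–19: 1687 × 0.99 = 1670
20–29: 1785 × 0.963 = 1719
30–39: 450 × 0.969 = 436
40+: 11917 × 0.96 + 23496 × 0.609 = 11440 + 14309 = 25749
Giving 1561 / 1670 / 1719 / 436 / 25749.

1561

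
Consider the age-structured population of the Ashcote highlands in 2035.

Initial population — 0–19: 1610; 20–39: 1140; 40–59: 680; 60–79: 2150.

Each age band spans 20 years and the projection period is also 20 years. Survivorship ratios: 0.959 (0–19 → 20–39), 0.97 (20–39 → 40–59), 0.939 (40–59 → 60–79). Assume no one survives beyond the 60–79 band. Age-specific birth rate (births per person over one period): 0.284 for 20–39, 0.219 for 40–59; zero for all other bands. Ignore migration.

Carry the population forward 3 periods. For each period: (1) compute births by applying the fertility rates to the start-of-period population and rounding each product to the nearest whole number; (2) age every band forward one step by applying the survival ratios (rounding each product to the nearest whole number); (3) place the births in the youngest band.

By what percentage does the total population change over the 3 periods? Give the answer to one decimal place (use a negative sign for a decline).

Period 1:
Births: 1140 * 0.284 = 324 ; 680 * 0.219 = 149 ⇒ total 473
20–39: 1610 * 0.959 = 1544
40–59: 1140 * 0.97 = 1106
60–79: 680 * 0.939 = 639
→ [473, 1544, 1106, 639]
Period 2:
Births: 1544 * 0.284 = 438 ; 1106 * 0.219 = 242 ⇒ total 680
20–39: 473 * 0.959 = 454
40–59: 1544 * 0.97 = 1498
60–79: 1106 * 0.939 = 1039
→ [680, 454, 1498, 1039]
Period 3:
Births: 454 * 0.284 = 129 ; 1498 * 0.219 = 328 ⇒ total 457
20–39: 680 * 0.959 = 652
40–59: 454 * 0.97 = 440
60–79: 1498 * 0.939 = 1407
→ [457, 652, 440, 1407]
Total: 5580 → 2956; change = -2624; percentage change = -47.0%

-47.0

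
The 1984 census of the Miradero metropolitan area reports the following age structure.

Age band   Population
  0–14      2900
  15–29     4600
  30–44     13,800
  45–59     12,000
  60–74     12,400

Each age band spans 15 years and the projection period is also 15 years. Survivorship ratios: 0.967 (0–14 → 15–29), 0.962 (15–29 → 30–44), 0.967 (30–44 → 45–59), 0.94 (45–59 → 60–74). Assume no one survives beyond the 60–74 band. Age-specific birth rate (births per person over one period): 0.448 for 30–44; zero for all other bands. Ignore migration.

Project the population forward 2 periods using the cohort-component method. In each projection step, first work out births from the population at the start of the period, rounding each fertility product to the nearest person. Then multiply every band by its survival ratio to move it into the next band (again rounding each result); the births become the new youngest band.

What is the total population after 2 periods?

(Groups numbered youngest = 1 to oldest = 5.)
Period 1.
Births: 13800 * 0.448 = 6182
Group 2: 2900 * 0.967 = 2804
Group 3: 4600 * 0.962 = 4425
Group 4: 13800 * 0.967 = 13345
Group 5: 12000 * 0.94 = 11280
End of period: [6182, 2804, 4425, 13345, 11280]
Period 2.
Births: 4425 * 0.448 = 1982
Group 2: 6182 * 0.967 = 5978
Group 3: 2804 * 0.962 = 2697
Group 4: 4425 * 0.967 = 4279
Group 5: 13345 * 0.94 = 12544
End of period: [1982, 5978, 2697, 4279, 12544]
Total after period 2: 1982 + 5978 + 2697 + 4279 + 12544 = 27480

27480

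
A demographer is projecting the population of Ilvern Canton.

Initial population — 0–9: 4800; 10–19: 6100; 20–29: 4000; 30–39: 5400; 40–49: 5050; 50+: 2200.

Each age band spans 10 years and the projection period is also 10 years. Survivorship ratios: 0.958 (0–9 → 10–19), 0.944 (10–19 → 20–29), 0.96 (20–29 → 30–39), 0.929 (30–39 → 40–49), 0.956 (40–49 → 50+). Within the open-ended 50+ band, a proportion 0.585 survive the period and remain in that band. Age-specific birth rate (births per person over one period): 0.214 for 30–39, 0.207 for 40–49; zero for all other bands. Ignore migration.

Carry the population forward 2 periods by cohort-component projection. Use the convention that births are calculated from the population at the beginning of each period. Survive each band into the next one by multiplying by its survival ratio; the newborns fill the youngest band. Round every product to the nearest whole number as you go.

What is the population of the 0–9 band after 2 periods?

(Bands numbered youngest = 1 to oldest = 6.)
Period 1.
Births: 5400 * 0.214 = 1156 ; 5050 * 0.207 = 1045 ⇒ total 2201
Band 2: 4800 * 0.958 = 4598
Band 3: 6100 * 0.944 = 5758
Band 4: 4000 * 0.96 = 3840
Band 5: 5400 * 0.929 = 5017
Band 6: 5050 * 0.956 + 2200 * 0.585 = 4828 + 1287 = 6115
End of period: [2201, 4598, 5758, 3840, 5017, 6115]
Period 2.
Births: 3840 * 0.214 = 822 ; 5017 * 0.207 = 1039 ⇒ total 1861
Band 2: 2201 * 0.958 = 2109
Band 3: 4598 * 0.944 = 4341
Band 4: 5758 * 0.96 = 5528
Band 5: 3840 * 0.929 = 3567
Band 6: 5017 * 0.956 + 6115 * 0.585 = 4796 + 3577 = 8373
End of period: [1861, 2109, 4341, 5528, 3567, 8373]

1861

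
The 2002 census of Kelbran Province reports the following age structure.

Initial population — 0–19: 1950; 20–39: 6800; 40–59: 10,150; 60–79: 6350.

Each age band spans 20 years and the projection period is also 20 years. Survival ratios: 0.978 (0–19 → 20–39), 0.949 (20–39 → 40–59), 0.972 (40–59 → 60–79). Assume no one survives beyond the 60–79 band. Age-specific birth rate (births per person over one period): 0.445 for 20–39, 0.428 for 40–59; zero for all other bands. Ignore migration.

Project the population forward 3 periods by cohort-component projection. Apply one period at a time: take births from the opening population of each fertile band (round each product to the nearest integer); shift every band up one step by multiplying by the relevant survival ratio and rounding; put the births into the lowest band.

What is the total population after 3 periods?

16114

Period 1.
Births: 6800 * 0.445 = 3026 ; 10150 * 0.428 = 4344 — total 7370
20–39: 1950 * 0.978 = 1907
40–59: 6800 * 0.949 = 6453
60–79: 10150 * 0.972 = 9866
End of period: [7370, 1907, 6453, 9866]
Period 2.
Births: 1907 * 0.445 = 849 ; 6453 * 0.428 = 2762 — total 3611
20–39: 7370 * 0.978 = 7208
40–59: 1907 * 0.949 = 1810
60–79: 6453 * 0.972 = 6272
End of period: [3611, 7208, 1810, 6272]
Period 3.
Births: 7208 * 0.445 = 3208 ; 1810 * 0.428 = 775 — total 3983
20–39: 3611 * 0.978 = 3532
40–59: 7208 * 0.949 = 6840
60–79: 1810 * 0.972 = 1759
End of period: [3983, 3532, 6840, 1759]
Total after period 3: 3983 + 3532 + 6840 + 1759 = 16114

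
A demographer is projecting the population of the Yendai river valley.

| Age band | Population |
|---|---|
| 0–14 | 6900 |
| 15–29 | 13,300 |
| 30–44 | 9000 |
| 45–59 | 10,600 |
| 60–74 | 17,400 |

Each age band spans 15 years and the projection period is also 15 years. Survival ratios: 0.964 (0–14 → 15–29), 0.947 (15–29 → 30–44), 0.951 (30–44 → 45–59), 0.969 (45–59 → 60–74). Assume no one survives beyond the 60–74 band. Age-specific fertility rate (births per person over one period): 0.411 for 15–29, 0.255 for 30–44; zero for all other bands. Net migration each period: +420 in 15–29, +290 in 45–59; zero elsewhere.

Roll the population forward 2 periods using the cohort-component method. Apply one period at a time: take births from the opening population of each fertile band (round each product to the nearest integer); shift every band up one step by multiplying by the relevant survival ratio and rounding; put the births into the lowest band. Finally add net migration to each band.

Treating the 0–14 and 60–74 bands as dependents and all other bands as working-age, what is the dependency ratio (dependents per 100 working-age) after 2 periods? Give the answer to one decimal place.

54.7

— Period 1 —
Births: 13300 × 0.411 = 5466, 9000 × 0.255 = 2295 → 7761
15–29: 6900 × 0.964 = 6652
30–44: 13300 × 0.947 = 12595
45–59: 9000 × 0.951 = 8559
60–74: 10600 × 0.969 = 10271
Net migration: 15–29 + 420 → 7072; 45–59 + 290 → 8849
→ [7761, 7072, 12595, 8849, 10271]
— Period 2 —
Births: 7072 × 0.411 = 2907, 12595 × 0.255 = 3212 → 6119
15–29: 7761 × 0.964 = 7482
30–44: 7072 × 0.947 = 6697
45–59: 12595 × 0.951 = 11978
60–74: 8849 × 0.969 = 8575
Net migration: 15–29 + 420 → 7902; 45–59 + 290 → 12268
→ [6119, 7902, 6697, 12268, 8575]
Dependents (band 0–14 + band 60–74) = 6119 + 8575 = 14694; working-age = 26867; ratio = 14694/26867 × 100 = 54.7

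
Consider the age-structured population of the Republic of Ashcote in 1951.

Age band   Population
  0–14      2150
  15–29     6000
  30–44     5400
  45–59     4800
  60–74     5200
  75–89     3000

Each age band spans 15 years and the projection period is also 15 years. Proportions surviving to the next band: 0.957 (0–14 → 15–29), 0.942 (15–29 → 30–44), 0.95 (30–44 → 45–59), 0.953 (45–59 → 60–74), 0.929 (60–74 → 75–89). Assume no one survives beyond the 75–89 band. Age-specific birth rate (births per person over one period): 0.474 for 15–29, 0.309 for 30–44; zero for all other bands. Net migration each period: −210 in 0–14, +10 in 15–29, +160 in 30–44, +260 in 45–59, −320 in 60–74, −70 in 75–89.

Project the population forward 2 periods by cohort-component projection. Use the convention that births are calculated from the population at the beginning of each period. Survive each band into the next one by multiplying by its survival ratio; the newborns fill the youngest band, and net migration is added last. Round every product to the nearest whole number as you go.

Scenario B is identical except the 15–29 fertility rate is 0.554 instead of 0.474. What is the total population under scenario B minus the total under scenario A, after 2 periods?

625

Period 1.
Births: 6000 * 0.474 = 2844, 5400 * 0.309 = 1669 → total 4513
15–29: 2150 * 0.957 = 2058
30–44: 6000 * 0.942 = 5652
45–59: 5400 * 0.95 = 5130
60–74: 4800 * 0.953 = 4574
75–89: 5200 * 0.929 = 4831
Net migration: 0–14 − 210 → 4303; 15–29 + 10 → 2068; 30–44 + 160 → 5812; 45–59 + 260 → 5390; 60–74 − 320 → 4254; 75–89 − 70 → 4761
Giving 4303 / 2068 / 5812 / 5390 / 4254 / 4761.
Period 2.
Births: 2068 * 0.474 = 980, 5812 * 0.309 = 1796 → total 2776
15–29: 4303 * 0.957 = 4118
30–44: 2068 * 0.942 = 1948
45–59: 5812 * 0.95 = 5521
60–74: 5390 * 0.953 = 5137
75–89: 4254 * 0.929 = 3952
Net migration: 0–14 − 210 → 2566; 15–29 + 10 → 4128; 30–44 + 160 → 2108; 45–59 + 260 → 5781; 60–74 − 320 → 4817; 75–89 − 70 → 3882
Giving 2566 / 4128 / 2108 / 5781 / 4817 / 3882.
Scenario A total after 2 periods: 23282
Scenario B projection —
Period 1.
Births: 6000 * 0.554 = 3324, 5400 * 0.309 = 1669 → total 4993
15–29: 2150 * 0.957 = 2058
30–44: 6000 * 0.942 = 5652
45–59: 5400 * 0.95 = 5130
60–74: 4800 * 0.953 = 4574
75–89: 5200 * 0.929 = 4831
Net migration: 0–14 − 210 → 4783; 15–29 + 10 → 2068; 30–44 + 160 → 5812; 45–59 + 260 → 5390; 60–74 − 320 → 4254; 75–89 − 70 → 4761
Giving 4783 / 2068 / 5812 / 5390 / 4254 / 4761.
Period 2.
Births: 2068 * 0.554 = 1146, 5812 * 0.309 = 1796 → total 2942
15–29: 4783 * 0.957 = 4577
30–44: 2068 * 0.942 = 1948
45–59: 5812 * 0.95 = 5521
60–74: 5390 * 0.953 = 5137
75–89: 4254 * 0.929 = 3952
Net migration: 0–14 − 210 → 2732; 15–29 + 10 → 4587; 30–44 + 160 → 2108; 45–59 + 260 → 5781; 60–74 − 320 → 4817; 75–89 − 70 → 3882
Giving 2732 / 4587 / 2108 / 5781 / 4817 / 3882.
Scenario B total after 2 periods: 23907
Difference B − A = 23907 − 23282 = 625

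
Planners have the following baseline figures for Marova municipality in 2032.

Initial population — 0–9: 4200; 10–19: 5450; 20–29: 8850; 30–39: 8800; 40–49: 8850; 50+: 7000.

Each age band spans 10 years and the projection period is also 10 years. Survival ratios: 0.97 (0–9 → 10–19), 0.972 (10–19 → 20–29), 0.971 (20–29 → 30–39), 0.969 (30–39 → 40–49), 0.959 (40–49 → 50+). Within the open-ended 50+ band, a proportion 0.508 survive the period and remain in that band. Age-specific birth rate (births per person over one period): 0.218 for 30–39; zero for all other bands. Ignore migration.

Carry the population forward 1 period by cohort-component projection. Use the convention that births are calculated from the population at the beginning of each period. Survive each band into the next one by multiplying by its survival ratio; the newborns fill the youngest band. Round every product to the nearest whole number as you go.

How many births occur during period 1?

Numbering the groups 1..6 from youngest to oldest:
Period 1.
Births: 8800 × 0.218 = 1918
Group 2: 4200 × 0.97 = 4074
Group 3: 5450 × 0.972 = 5297
Group 4: 8850 × 0.971 = 8593
Group 5: 8800 × 0.969 = 8527
Group 6: 8850 × 0.959 + 7000 × 0.508 = 8487 + 3556 = 12043
→ [1918, 4074, 5297, 8593, 8527, 12043]

1918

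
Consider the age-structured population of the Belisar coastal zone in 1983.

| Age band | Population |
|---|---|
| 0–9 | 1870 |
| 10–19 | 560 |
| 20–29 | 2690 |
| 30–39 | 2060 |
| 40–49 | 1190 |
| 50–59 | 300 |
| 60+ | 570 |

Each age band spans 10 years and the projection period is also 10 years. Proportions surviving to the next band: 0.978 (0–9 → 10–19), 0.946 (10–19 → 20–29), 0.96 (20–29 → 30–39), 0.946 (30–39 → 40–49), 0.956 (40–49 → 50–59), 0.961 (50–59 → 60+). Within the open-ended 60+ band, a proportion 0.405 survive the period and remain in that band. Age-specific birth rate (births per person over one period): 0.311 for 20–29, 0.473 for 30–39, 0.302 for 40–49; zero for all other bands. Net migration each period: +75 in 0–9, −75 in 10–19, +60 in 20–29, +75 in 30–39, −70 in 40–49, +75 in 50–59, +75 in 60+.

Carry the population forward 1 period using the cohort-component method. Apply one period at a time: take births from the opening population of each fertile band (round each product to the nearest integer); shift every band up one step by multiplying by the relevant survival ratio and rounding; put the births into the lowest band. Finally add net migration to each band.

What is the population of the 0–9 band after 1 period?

2245

(Groups numbered youngest = 1 to oldest = 7.)
Period 1.
Births: 2690 × 0.311 = 837, 2060 × 0.473 = 974, 1190 × 0.302 = 359 → total 2170
Group 2: 1870 × 0.978 = 1829
Group 3: 560 × 0.946 = 530
Group 4: 2690 × 0.96 = 2582
Group 5: 2060 × 0.946 = 1949
Group 6: 1190 × 0.956 = 1138
Group 7: 300 × 0.961 + 570 × 0.405 = 288 + 231 = 519
Net migration: Group 1 + 75 → 2245; Group 2 − 75 → 1754; Group 3 + 60 → 590; Group 4 + 75 → 2657; Group 5 − 70 → 1879; Group 6 + 75 → 1213; Group 7 + 75 → 594
Population now: 0–9=2245, 10–19=1754, 20–29=590, 30–39=2657, 40–49=1879, 50–59=1213, 60+=594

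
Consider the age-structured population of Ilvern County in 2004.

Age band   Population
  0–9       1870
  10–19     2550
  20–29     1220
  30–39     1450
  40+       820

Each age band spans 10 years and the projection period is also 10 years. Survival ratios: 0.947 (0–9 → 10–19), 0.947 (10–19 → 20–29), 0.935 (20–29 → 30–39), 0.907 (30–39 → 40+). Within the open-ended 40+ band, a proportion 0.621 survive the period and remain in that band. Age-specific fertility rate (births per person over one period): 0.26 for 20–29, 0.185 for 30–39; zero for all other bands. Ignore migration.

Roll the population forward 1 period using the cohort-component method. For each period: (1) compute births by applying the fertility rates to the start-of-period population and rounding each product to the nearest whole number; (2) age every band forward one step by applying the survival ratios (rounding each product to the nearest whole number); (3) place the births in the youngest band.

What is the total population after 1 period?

7736

— Period 1 —
Births: 1220 × 0.26 = 317  |  1450 × 0.185 = 268 ⇒ total 585
10–19: 1870 × 0.947 = 1771
20–29: 2550 × 0.947 = 2415
30–39: 1220 × 0.935 = 1141
40+: 1450 × 0.907 + 820 × 0.621 = 1315 + 509 = 1824
Population now: 0–9=585, 10–19=1771, 20–29=2415, 30–39=1141, 40+=1824
Total after period 1: 585 + 1771 + 2415 + 1141 + 1824 = 7736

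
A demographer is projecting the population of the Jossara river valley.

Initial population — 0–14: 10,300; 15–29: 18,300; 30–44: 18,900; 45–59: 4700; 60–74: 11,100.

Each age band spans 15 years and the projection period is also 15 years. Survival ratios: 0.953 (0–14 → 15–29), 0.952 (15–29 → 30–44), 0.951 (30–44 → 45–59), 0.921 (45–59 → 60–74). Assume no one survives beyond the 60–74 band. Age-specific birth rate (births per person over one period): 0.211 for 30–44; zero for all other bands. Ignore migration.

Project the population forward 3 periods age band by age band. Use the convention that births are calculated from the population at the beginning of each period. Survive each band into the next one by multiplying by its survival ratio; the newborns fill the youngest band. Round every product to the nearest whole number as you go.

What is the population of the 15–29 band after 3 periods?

3503

Period 1.
Births: 18900 * 0.211 = 3988
15–29: 10300 * 0.953 = 9816
30–44: 18300 * 0.952 = 17422
45–59: 18900 * 0.951 = 17974
60–74: 4700 * 0.921 = 4329
→ [3988, 9816, 17422, 17974, 4329]
Period 2.
Births: 17422 * 0.211 = 3676
15–29: 3988 * 0.953 = 3801
30–44: 9816 * 0.952 = 9345
45–59: 17422 * 0.951 = 16568
60–74: 17974 * 0.921 = 16554
→ [3676, 3801, 9345, 16568, 16554]
Period 3.
Births: 9345 * 0.211 = 1972
15–29: 3676 * 0.953 = 3503
30–44: 3801 * 0.952 = 3619
45–59: 9345 * 0.951 = 8887
60–74: 16568 * 0.921 = 15259
→ [1972, 3503, 3619, 8887, 15259]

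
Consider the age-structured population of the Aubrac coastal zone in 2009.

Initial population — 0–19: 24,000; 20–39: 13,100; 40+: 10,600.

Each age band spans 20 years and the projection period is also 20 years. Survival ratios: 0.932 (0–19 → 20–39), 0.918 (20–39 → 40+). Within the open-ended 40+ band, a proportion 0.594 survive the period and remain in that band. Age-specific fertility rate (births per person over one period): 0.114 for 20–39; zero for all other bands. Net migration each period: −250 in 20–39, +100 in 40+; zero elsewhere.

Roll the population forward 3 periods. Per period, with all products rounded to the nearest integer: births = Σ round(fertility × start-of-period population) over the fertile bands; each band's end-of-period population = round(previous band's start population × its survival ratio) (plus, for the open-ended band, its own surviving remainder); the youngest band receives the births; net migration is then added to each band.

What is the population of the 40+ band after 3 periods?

— Period 1 —
Births: 13100 * 0.114 = 1493
20–39: 24000 * 0.932 = 22368
40+: 13100 * 0.918 + 10600 * 0.594 = 12026 + 6296 = 18322
Net migration: 20–39 − 250 → 22118; 40+ + 100 → 18422
Population now: 0–19=1493, 20–39=22118, 40+=18422
— Period 2 —
Births: 22118 * 0.114 = 2521
20–39: 1493 * 0.932 = 1391
40+: 22118 * 0.918 + 18422 * 0.594 = 20304 + 10943 = 31247
Net migration: 20–39 − 250 → 1141; 40+ + 100 → 31347
Population now: 0–19=2521, 20–39=1141, 40+=31347
— Period 3 —
Births: 1141 * 0.114 = 130
20–39: 2521 * 0.932 = 2350
40+: 1141 * 0.918 + 31347 * 0.594 = 1047 + 18620 = 19667
Net migration: 20–39 − 250 → 2100; 40+ + 100 → 19767
Population now: 0–19=130, 20–39=2100, 40+=19767

19767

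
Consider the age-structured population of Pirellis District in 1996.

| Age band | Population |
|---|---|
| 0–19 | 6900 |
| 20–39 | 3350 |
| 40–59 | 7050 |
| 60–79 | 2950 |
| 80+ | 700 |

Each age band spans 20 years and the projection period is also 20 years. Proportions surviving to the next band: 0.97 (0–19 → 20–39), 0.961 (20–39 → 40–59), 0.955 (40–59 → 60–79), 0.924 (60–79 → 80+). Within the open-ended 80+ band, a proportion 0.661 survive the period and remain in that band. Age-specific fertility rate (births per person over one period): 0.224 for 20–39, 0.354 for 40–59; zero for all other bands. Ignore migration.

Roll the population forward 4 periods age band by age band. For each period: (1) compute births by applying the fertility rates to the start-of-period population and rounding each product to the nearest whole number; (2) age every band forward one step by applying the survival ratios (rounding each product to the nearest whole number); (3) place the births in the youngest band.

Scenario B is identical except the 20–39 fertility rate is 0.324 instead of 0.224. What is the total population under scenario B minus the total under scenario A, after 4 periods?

1910

After projecting period 1:
Births: 3350 × 0.224 = 750  |  7050 × 0.354 = 2496 → 3246
20–39: 6900 × 0.97 = 6693
40–59: 3350 × 0.961 = 3219
60–79: 7050 × 0.955 = 6733
80+: 2950 × 0.924 + 700 × 0.661 = 2726 + 463 = 3189
End of period: [3246, 6693, 3219, 6733, 3189]
After projecting period 2:
Births: 6693 × 0.224 = 1499  |  3219 × 0.354 = 1140 → 2639
20–39: 3246 × 0.97 = 3149
40–59: 6693 × 0.961 = 6432
60–79: 3219 × 0.955 = 3074
80+: 6733 × 0.924 + 3189 × 0.661 = 6221 + 2108 = 8329
End of period: [2639, 3149, 6432, 3074, 8329]
After projecting period 3:
Births: 3149 × 0.224 = 705  |  6432 × 0.354 = 2277 → 2982
20–39: 2639 × 0.97 = 2560
40–59: 3149 × 0.961 = 3026
60–79: 6432 × 0.955 = 6143
80+: 3074 × 0.924 + 8329 × 0.661 = 2840 + 5505 = 8345
End of period: [2982, 2560, 3026, 6143, 8345]
After projecting period 4:
Births: 2560 × 0.224 = 573  |  3026 × 0.354 = 1071 → 1644
20–39: 2982 × 0.97 = 2893
40–59: 2560 × 0.961 = 2460
60–79: 3026 × 0.955 = 2890
80+: 6143 × 0.924 + 8345 × 0.661 = 5676 + 5516 = 11192
End of period: [1644, 2893, 2460, 2890, 11192]
Scenario A total after 4 periods: 21079
Scenario B projection —
After projecting period 1:
Births: 3350 × 0.324 = 1085  |  7050 × 0.354 = 2496 → 3581
20–39: 6900 × 0.97 = 6693
40–59: 3350 × 0.961 = 3219
60–79: 7050 × 0.955 = 6733
80+: 2950 × 0.924 + 700 × 0.661 = 2726 + 463 = 3189
End of period: [3581, 6693, 3219, 6733, 3189]
After projecting period 2:
Births: 6693 × 0.324 = 2169  |  3219 × 0.354 = 1140 → 3309
20–39: 3581 × 0.97 = 3474
40–59: 6693 × 0.961 = 6432
60–79: 3219 × 0.955 = 3074
80+: 6733 × 0.924 + 3189 × 0.661 = 6221 + 2108 = 8329
End of period: [3309, 3474, 6432, 3074, 8329]
After projecting period 3:
Births: 3474 × 0.324 = 1126  |  6432 × 0.354 = 2277 → 3403
20–39: 3309 × 0.97 = 3210
40–59: 3474 × 0.961 = 3339
60–79: 6432 × 0.955 = 6143
80+: 3074 × 0.924 + 8329 × 0.661 = 2840 + 5505 = 8345
End of period: [3403, 3210, 3339, 6143, 8345]
After projecting period 4:
Births: 3210 × 0.324 = 1040  |  3339 × 0.354 = 1182 → 2222
20–39: 3403 × 0.97 = 3301
40–59: 3210 × 0.961 = 3085
60–79: 3339 × 0.955 = 3189
80+: 6143 × 0.924 + 8345 × 0.661 = 5676 + 5516 = 11192
End of period: [2222, 3301, 3085, 3189, 11192]
Scenario B total after 4 periods: 22989
Difference B − A = 22989 − 21079 = 1910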